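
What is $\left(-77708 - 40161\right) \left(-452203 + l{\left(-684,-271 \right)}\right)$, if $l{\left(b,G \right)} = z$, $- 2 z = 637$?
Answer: $\frac{106676513367}{2} \approx 5.3338 \cdot 10^{10}$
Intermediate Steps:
$z = - \frac{637}{2}$ ($z = \left(- \frac{1}{2}\right) 637 = - \frac{637}{2} \approx -318.5$)
$l{\left(b,G \right)} = - \frac{637}{2}$
$\left(-77708 - 40161\right) \left(-452203 + l{\left(-684,-271 \right)}\right) = \left(-77708 - 40161\right) \left(-452203 - \frac{637}{2}\right) = \left(-117869\right) \left(- \frac{905043}{2}\right) = \frac{106676513367}{2}$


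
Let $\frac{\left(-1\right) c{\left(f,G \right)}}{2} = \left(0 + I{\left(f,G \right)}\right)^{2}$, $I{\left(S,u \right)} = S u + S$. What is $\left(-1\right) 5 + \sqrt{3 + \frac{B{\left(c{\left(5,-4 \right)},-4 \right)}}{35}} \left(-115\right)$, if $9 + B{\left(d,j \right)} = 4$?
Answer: $-5 - \frac{230 \sqrt{35}}{7} \approx -199.39$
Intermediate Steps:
$I{\left(S,u \right)} = S + S u$
$c{\left(f,G \right)} = - 2 f^{2} \left(1 + G\right)^{2}$ ($c{\left(f,G \right)} = - 2 \left(0 + f \left(1 + G\right)\right)^{2} = - 2 \left(f \left(1 + G\right)\right)^{2} = - 2 f^{2} \left(1 + G\right)^{2}$)
$B{\left(d,j \right)} = -5$ ($B{\left(d,j \right)} = -9 + 4 = -5$)
$\left(-1\right) 5 + \sqrt{3 + \frac{B{\left(c{\left(5,-4 \right)},-4 \right)}}{35}} \left(-115\right) = \left(-1\right) 5 + \sqrt{3 - \frac{5}{35}} \left(-115\right) = -5 + \sqrt{3 - \frac{1}{7}} \left(-115\right) = -5 + \sqrt{\frac{20}{7}} \left(-115\right) = -5 + \frac{2 \sqrt{35}}{7} \left(-115\right) = -5 - \frac{230 \sqrt{35}}{7}$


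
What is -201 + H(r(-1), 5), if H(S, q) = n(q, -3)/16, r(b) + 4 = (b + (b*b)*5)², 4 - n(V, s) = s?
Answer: -3209/16 ≈ -200.56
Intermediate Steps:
n(V, s) = 4 - s
r(b) = -4 + (b + 5*b²)² (r(b) = -4 + (b + (b*b)*5)² = -4 + (b + b²*5)² = -4 + (b + 5*b²)²)
H(S, q) = 7/16 (H(S, q) = (4 - 1*(-3))/16 = (4 + 3)*(1/16) = 7*(1/16) = 7/16)
-201 + H(r(-1), 5) = -201 + 7/16 = -3209/16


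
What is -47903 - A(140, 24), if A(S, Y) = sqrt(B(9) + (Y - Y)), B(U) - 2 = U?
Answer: -47903 - sqrt(11) ≈ -47906.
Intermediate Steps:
B(U) = 2 + U
A(S, Y) = sqrt(11) (A(S, Y) = sqrt((2 + 9) + (Y - Y)) = sqrt(11 + 0) = sqrt(11))
-47903 - A(140, 24) = -47903 - sqrt(11)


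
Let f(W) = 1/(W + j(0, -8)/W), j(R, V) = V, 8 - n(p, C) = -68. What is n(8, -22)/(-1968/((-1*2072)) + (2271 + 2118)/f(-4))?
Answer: -4921/568314 ≈ -0.0086589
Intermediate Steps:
n(p, C) = 76 (n(p, C) = 8 - 1*(-68) = 8 + 68 = 76)
f(W) = 1/(W - 8/W)
n(8, -22)/(-1968/((-1*2072)) + (2271 + 2118)/f(-4)) = 76/(-1968/((-1*2072)) + (2271 + 2118)/((-4/(-8 + (-4)²)))) = 76/(-1968/(-2072) + 4389/((-4/(-8 + 16)))) = 76/(-1968*(-1/2072) + 4389/((-4/8))) = 76/(246/259 + 4389/((-4*⅛))) = 76/(246/259 + 4389/(-½)) = 76/(246/259 + 4389*(-2)) = 76/(246/259 - 8778) = 76/(-2273256/259) = 76*(-259/2273256) = -4921/568314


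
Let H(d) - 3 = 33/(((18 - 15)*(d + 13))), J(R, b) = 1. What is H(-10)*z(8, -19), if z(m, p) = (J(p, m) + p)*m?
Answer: -960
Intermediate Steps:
z(m, p) = m*(1 + p) (z(m, p) = (1 + p)*m = m*(1 + p))
H(d) = 3 + 33/(39 + 3*d) (H(d) = 3 + 33/(((18 - 15)*(d + 13))) = 3 + 33/((3*(13 + d))) = 3 + 33/(39 + 3*d))
H(-10)*z(8, -19) = ((50 + 3*(-10))/(13 - 10))*(8*(1 - 19)) = ((50 - 30)/3)*(8*(-18)) = ((1/3)*20)*(-144) = (20/3)*(-144) = -960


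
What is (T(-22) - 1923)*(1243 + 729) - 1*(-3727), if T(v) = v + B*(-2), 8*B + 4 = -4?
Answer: -3827869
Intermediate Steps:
B = -1 (B = -½ + (⅛)*(-4) = -½ - ½ = -1)
T(v) = 2 + v (T(v) = v - 1*(-2) = v + 2 = 2 + v)
(T(-22) - 1923)*(1243 + 729) - 1*(-3727) = ((2 - 22) - 1923)*(1243 + 729) - 1*(-3727) = (-20 - 1923)*1972 + 3727 = -1943*1972 + 3727 = -3831596 + 3727 = -3827869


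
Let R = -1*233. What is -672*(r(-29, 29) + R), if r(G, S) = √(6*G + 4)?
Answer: 156576 - 672*I*√170 ≈ 1.5658e+5 - 8761.8*I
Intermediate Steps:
r(G, S) = √(4 + 6*G)
R = -233
-672*(r(-29, 29) + R) = -672*(√(4 + 6*(-29)) - 233) = -672*(√(4 - 174) - 233) = -672*(√(-170) - 233) = -672*(I*√170 - 233) = -672*(-233 + I*√170) = 156576 - 672*I*√170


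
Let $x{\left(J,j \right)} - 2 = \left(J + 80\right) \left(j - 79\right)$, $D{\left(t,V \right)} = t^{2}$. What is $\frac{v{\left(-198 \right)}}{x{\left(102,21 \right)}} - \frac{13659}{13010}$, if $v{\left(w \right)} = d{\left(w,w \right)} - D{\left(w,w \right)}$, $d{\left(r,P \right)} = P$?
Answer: $\frac{61410489}{22884590} \approx 2.6835$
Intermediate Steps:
$v{\left(w \right)} = w - w^{2}$
$x{\left(J,j \right)} = 2 + \left(-79 + j\right) \left(80 + J\right)$ ($x{\left(J,j \right)} = 2 + \left(J + 80\right) \left(j - 79\right) = 2 + \left(80 + J\right) \left(-79 + j\right) = 2 + \left(-79 + j\right) \left(80 + J\right)$)
$\frac{v{\left(-198 \right)}}{x{\left(102,21 \right)}} - \frac{13659}{13010} = \frac{\left(-198\right) \left(1 - -198\right)}{-6318 - 8058 + 80 \cdot 21 + 102 \cdot 21} - \frac{13659}{13010} = \frac{\left(-198\right) \left(1 + 198\right)}{-6318 - 8058 + 1680 + 2142} - \frac{13659}{13010} = \frac{\left(-198\right) 199}{-10554} - \frac{13659}{13010} = \left(-39402\right) \left(- \frac{1}{10554}\right) - \frac{13659}{13010} = \frac{6567}{1759} - \frac{13659}{13010} = \frac{61410489}{22884590}$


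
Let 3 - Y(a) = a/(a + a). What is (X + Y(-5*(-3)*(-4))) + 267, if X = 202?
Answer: 943/2 ≈ 471.50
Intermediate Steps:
Y(a) = 5/2 (Y(a) = 3 - a/(a + a) = 3 - a/(2*a) = 3 - 1/(2*a)*a = 3 - 1*1/2 = 3 - 1/2 = 5/2)
(X + Y(-5*(-3)*(-4))) + 267 = (202 + 5/2) + 267 = 409/2 + 267 = 943/2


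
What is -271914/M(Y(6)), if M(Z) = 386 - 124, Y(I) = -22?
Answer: -135957/131 ≈ -1037.8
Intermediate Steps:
M(Z) = 262
-271914/M(Y(6)) = -271914/262 = -271914*1/262 = -135957/131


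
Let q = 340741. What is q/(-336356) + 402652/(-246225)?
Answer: -219333368837/82819256100 ≈ -2.6483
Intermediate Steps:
q/(-336356) + 402652/(-246225) = 340741/(-336356) + 402652/(-246225) = 340741*(-1/336356) + 402652*(-1/246225) = -340741/336356 - 402652/246225 = -219333368837/82819256100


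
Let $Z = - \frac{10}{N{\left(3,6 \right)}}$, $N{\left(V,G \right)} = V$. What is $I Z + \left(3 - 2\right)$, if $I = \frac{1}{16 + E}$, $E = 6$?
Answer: $\frac{28}{33} \approx 0.84848$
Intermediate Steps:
$Z = - \frac{10}{3} \approx -3.3333$
$I = \frac{1}{22}$ ($I = \frac{1}{16 + 6} = \frac{1}{22} \approx 0.045455$)
$I Z + \left(3 - 2\right) = \frac{1}{22} \left(- \frac{10}{3}\right) + \left(3 - 2\right) = - \frac{5}{33} + \left(3 - 2\right) = - \frac{5}{33} + 1 = \frac{28}{33}$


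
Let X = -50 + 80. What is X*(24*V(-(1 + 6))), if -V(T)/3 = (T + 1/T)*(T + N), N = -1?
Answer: -864000/7 ≈ -1.2343e+5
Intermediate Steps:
X = 30
V(T) = -3*(-1 + T)*(T + 1/T) (V(T) = -3*(T + 1/T)*(T - 1) = -3*(T + 1/T)*(-1 + T) = -3*(-1 + T)*(T + 1/T))
X*(24*V(-(1 + 6))) = 30*(24*(3*(1 - (-(1 + 6))*(1 + (-(1 + 6))² - (-1)*(1 + 6)))/((-(1 + 6))))) = 30*(24*(3*(1 - (-1*7)*(1 + (-1*7)² - (-1)*7))/((-1*7)))) = 30*(24*(3*(1 - 1*(-7)*(1 + (-7)² - 1*(-7)))/(-7))) = 30*(24*(3*(-⅐)*(1 - 1*(-7)*(1 + 49 + 7)))) = 30*(24*(3*(-⅐)*(1 - 1*(-7)*57))) = 30*(24*(3*(-⅐)*(1 + 399))) = 30*(24*(3*(-⅐)*400)) = 30*(24*(-1200/7)) = 30*(-28800/7) = -864000/7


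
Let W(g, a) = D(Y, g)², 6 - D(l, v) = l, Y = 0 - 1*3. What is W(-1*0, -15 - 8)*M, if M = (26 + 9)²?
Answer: 99225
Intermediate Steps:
Y = -3 (Y = 0 - 3 = -3)
M = 1225 (M = 35² = 1225)
D(l, v) = 6 - l
W(g, a) = 81 (W(g, a) = (6 - 1*(-3))² = (6 + 3)² = 9² = 81)
W(-1*0, -15 - 8)*M = 81*1225 = 99225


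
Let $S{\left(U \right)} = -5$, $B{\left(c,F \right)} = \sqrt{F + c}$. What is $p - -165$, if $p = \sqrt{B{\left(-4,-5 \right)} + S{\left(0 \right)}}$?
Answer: $165 + \sqrt{-5 + 3 i} \approx 165.64 + 2.3271 i$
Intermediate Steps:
$p = \sqrt{-5 + 3 i}$ ($p = \sqrt{\sqrt{-5 - 4} - 5} = \sqrt{\sqrt{-9} - 5} = \sqrt{3 i - 5} = \sqrt{-5 + 3 i} \approx 0.64457 + 2.3271 i$)
$p - -165 = \sqrt{-5 + 3 i} - -165 = \sqrt{-5 + 3 i} + 165 = 165 + \sqrt{-5 + 3 i}$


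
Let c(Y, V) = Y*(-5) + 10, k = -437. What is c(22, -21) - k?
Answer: 337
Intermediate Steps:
c(Y, V) = 10 - 5*Y (c(Y, V) = -5*Y + 10 = 10 - 5*Y)
c(22, -21) - k = (10 - 5*22) - 1*(-437) = (10 - 110) + 437 = -100 + 437 = 337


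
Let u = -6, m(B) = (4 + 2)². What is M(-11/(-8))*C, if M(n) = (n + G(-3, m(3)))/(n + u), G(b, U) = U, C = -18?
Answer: 5382/37 ≈ 145.46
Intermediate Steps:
m(B) = 36 (m(B) = 6² = 36)
M(n) = (36 + n)/(-6 + n) (M(n) = (n + 36)/(n - 6) = (36 + n)/(-6 + n))
M(-11/(-8))*C = ((36 - 11/(-8))/(-6 - 11/(-8)))*(-18) = ((36 - 11*(-⅛))/(-6 - 11*(-⅛)))*(-18) = ((36 + 11/8)/(-6 + 11/8))*(-18) = ((299/8)/(-37/8))*(-18) = -8/37*299/8*(-18) = -299/37*(-18) = 5382/37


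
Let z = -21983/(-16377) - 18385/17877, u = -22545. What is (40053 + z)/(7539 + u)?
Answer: -1302941550587/488147896086 ≈ -2.6692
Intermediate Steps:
z = 10210994/32530181 (z = -21983*(-1/16377) - 18385*1/17877 = 21983/16377 - 18385/17877 = 10210994/32530181 ≈ 0.31389)
(40053 + z)/(7539 + u) = (40053 + 10210994/32530181)/(7539 - 22545) = (1302941550587/32530181)/(-15006) = (1302941550587/32530181)*(-1/15006) = -1302941550587/488147896086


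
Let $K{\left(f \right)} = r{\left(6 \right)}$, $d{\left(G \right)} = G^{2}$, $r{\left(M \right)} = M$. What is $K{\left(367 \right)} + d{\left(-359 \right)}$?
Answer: $128887$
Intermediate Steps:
$K{\left(f \right)} = 6$
$K{\left(367 \right)} + d{\left(-359 \right)} = 6 + \left(-359\right)^{2} = 6 + 128881 = 128887$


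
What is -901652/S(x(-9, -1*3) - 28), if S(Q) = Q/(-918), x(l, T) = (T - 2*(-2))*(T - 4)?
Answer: -827716536/35 ≈ -2.3649e+7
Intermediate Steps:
x(l, T) = (-4 + T)*(4 + T) (x(l, T) = (T + 4)*(-4 + T) = (4 + T)*(-4 + T) = (-4 + T)*(4 + T))
S(Q) = -Q/918 (S(Q) = Q*(-1/918) = -Q/918)
-901652/S(x(-9, -1*3) - 28) = -901652*(-918/((-16 + (-1*3)²) - 28)) = -901652*(-918/((-16 + (-3)²) - 28)) = -901652*(-918/((-16 + 9) - 28)) = -901652*(-918/(-7 - 28)) = -901652/((-1/918*(-35))) = -901652/35/918 = -901652*918/35 = -827716536/35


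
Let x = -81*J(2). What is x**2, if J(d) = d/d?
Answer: 6561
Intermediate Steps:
J(d) = 1
x = -81 (x = -81*1 = -81)
x**2 = (-81)**2 = 6561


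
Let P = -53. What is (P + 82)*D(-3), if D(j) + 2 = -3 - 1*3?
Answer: -232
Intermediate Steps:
D(j) = -8 (D(j) = -2 + (-3 - 1*3) = -2 + (-3 - 3) = -2 - 6 = -8)
(P + 82)*D(-3) = (-53 + 82)*(-8) = 29*(-8) = -232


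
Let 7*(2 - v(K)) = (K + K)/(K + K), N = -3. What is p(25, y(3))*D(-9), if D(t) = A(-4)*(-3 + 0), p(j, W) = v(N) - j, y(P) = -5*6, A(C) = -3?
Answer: -1458/7 ≈ -208.29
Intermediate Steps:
v(K) = 13/7 (v(K) = 2 - (K + K)/(7*(K + K)) = 2 - 2*K/(7*(2*K)) = 2 - 2*K*1/(2*K)/7 = 2 - 1/7*1 = 2 - 1/7 = 13/7)
y(P) = -30
p(j, W) = 13/7 - j
D(t) = 9 (D(t) = -3*(-3 + 0) = -3*(-3) = 9)
p(25, y(3))*D(-9) = (13/7 - 1*25)*9 = (13/7 - 25)*9 = -162/7*9 = -1458/7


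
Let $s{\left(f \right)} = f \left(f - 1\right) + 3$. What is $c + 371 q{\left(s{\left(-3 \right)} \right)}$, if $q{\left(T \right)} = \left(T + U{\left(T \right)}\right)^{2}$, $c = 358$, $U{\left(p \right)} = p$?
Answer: $334258$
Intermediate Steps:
$s{\left(f \right)} = 3 + f \left(-1 + f\right)$ ($s{\left(f \right)} = f \left(-1 + f\right) + 3 = 3 + f \left(-1 + f\right)$)
$q{\left(T \right)} = 4 T^{2}$ ($q{\left(T \right)} = \left(T + T\right)^{2} = \left(2 T\right)^{2} = 4 T^{2}$)
$c + 371 q{\left(s{\left(-3 \right)} \right)} = 358 + 371 \cdot 4 \left(3 + \left(-3\right)^{2} - -3\right)^{2} = 358 + 371 \cdot 4 \left(3 + 9 + 3\right)^{2} = 358 + 371 \cdot 4 \cdot 15^{2} = 358 + 371 \cdot 4 \cdot 225 = 358 + 371 \cdot 900 = 358 + 333900 = 334258$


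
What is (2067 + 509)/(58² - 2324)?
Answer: 161/65 ≈ 2.4769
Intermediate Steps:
(2067 + 509)/(58² - 2324) = 2576/(3364 - 2324) = 2576/1040 = 2576*(1/1040) = 161/65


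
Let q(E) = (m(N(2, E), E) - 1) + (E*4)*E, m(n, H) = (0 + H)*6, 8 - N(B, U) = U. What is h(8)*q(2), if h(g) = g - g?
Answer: 0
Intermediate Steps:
N(B, U) = 8 - U
m(n, H) = 6*H (m(n, H) = H*6 = 6*H)
h(g) = 0
q(E) = -1 + 4*E² + 6*E (q(E) = (6*E - 1) + (E*4)*E = (-1 + 6*E) + (4*E)*E = (-1 + 6*E) + 4*E² = -1 + 4*E² + 6*E)
h(8)*q(2) = 0*(-1 + 4*2² + 6*2) = 0*(-1 + 4*4 + 12) = 0*(-1 + 16 + 12) = 0*27 = 0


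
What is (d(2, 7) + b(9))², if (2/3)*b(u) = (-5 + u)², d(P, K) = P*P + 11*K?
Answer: 11025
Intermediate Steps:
d(P, K) = P² + 11*K
b(u) = 3*(-5 + u)²/2
(d(2, 7) + b(9))² = ((2² + 11*7) + 3*(-5 + 9)²/2)² = ((4 + 77) + (3/2)*4²)² = (81 + (3/2)*16)² = (81 + 24)² = 105² = 11025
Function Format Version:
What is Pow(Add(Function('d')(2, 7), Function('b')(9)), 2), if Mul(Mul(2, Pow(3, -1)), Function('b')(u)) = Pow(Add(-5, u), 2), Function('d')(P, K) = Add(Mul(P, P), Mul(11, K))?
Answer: 11025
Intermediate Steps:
Function('d')(P, K) = Add(Pow(P, 2), Mul(11, K))
Function('b')(u) = Mul(Rational(3, 2), Pow(Add(-5, u), 2))
Pow(Add(Function('d')(2, 7), Function('b')(9)), 2) = Pow(Add(Add(Pow(2, 2), Mul(11, 7)), Mul(Rational(3, 2), Pow(Add(-5, 9), 2))), 2) = Pow(Add(Add(4, 77), Mul(Rational(3, 2), Pow(4, 2))), 2) = Pow(Add(81, Mul(Rational(3, 2), 16)), 2) = Pow(Add(81, 24), 2) = Pow(105, 2) = 11025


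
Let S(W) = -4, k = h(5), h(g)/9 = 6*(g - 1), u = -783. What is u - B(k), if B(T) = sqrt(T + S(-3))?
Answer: -783 - 2*sqrt(53) ≈ -797.56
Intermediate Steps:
h(g) = -54 + 54*g (h(g) = 9*(6*(g - 1)) = 9*(6*(-1 + g)) = 9*(-6 + 6*g) = -54 + 54*g)
k = 216 (k = -54 + 54*5 = -54 + 270 = 216)
B(T) = sqrt(-4 + T) (B(T) = sqrt(T - 4) = sqrt(-4 + T))
u - B(k) = -783 - sqrt(-4 + 216) = -783 - sqrt(212) = -783 - 2*sqrt(53)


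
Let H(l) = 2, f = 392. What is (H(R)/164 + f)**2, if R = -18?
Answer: 1033301025/6724 ≈ 1.5367e+5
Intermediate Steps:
(H(R)/164 + f)**2 = (2/164 + 392)**2 = (2*(1/164) + 392)**2 = (1/82 + 392)**2 = (32145/82)**2 = 1033301025/6724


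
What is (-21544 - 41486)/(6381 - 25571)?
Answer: 6303/1919 ≈ 3.2845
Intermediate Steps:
(-21544 - 41486)/(6381 - 25571) = -63030/(-19190) = -63030*(-1/19190) = 6303/1919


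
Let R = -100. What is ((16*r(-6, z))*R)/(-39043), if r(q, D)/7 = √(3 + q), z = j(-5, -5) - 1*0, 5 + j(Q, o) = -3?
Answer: 11200*I*√3/39043 ≈ 0.49686*I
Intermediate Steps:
j(Q, o) = -8 (j(Q, o) = -5 - 3 = -8)
z = -8 (z = -8 - 1*0 = -8 + 0 = -8)
r(q, D) = 7*√(3 + q)
((16*r(-6, z))*R)/(-39043) = ((16*(7*√(3 - 6)))*(-100))/(-39043) = ((16*(7*√(-3)))*(-100))*(-1/39043) = ((16*(7*(I*√3)))*(-100))*(-1/39043) = ((16*(7*I*√3))*(-100))*(-1/39043) = ((112*I*√3)*(-100))*(-1/39043) = -11200*I*√3*(-1/39043) = 11200*I*√3/39043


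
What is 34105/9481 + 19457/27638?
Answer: 59319253/13791362 ≈ 4.3012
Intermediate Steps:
34105/9481 + 19457/27638 = 34105*(1/9481) + 19457*(1/27638) = 1795/499 + 19457/27638 = 59319253/13791362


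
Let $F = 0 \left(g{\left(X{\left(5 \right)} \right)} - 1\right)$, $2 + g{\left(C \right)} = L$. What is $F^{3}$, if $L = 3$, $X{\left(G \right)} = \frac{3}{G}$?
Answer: $0$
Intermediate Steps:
$g{\left(C \right)} = 1$ ($g{\left(C \right)} = -2 + 3 = 1$)
$F = 0$ ($F = 0 \left(1 - 1\right) = 0 \cdot 0 = 0$)
$F^{3} = 0^{3} = 0$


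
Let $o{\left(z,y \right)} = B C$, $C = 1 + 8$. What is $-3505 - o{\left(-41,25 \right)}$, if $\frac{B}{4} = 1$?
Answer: $-3541$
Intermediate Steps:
$B = 4$ ($B = 4 \cdot 1 = 4$)
$C = 9$
$o{\left(z,y \right)} = 36$ ($o{\left(z,y \right)} = 4 \cdot 9 = 36$)
$-3505 - o{\left(-41,25 \right)} = -3505 - 36 = -3541$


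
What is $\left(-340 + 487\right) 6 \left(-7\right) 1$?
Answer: $-6174$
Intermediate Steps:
$\left(-340 + 487\right) 6 \left(-7\right) 1 = 147 \left(\left(-42\right) 1\right) = 147 \left(-42\right) = -6174$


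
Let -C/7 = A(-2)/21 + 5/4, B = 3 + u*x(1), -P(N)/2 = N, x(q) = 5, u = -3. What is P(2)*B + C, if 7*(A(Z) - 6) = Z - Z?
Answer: 149/4 ≈ 37.250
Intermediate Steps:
P(N) = -2*N
A(Z) = 6 (A(Z) = 6 + (Z - Z)/7 = 6 + (⅐)*0 = 6 + 0 = 6)
B = -12 (B = 3 - 3*5 = 3 - 15 = -12)
C = -43/4 (C = -7*(6/21 + 5/4) = -7*(6*(1/21) + 5*(¼)) = -7*(2/7 + 5/4) = -7*43/28 = -43/4 ≈ -10.750)
P(2)*B + C = -2*2*(-12) - 43/4 = -4*(-12) - 43/4 = 48 - 43/4 = 149/4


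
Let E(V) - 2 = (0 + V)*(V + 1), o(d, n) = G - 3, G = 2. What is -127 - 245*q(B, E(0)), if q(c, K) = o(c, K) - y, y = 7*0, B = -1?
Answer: 118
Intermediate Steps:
o(d, n) = -1 (o(d, n) = 2 - 3 = -1)
E(V) = 2 + V*(1 + V) (E(V) = 2 + (0 + V)*(V + 1) = 2 + V*(1 + V))
y = 0
q(c, K) = -1 (q(c, K) = -1 - 1*0 = -1 + 0 = -1)
-127 - 245*q(B, E(0)) = -127 - 245*(-1) = -127 + 245 = 118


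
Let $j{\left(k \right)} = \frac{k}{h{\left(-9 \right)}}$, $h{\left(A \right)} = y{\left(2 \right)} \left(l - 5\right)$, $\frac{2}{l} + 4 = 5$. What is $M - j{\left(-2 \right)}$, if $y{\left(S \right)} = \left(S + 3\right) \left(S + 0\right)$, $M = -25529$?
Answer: $- \frac{382936}{15} \approx -25529.0$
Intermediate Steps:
$l = 2$ ($l = \frac{2}{-4 + 5} = \frac{2}{1} = 2 \cdot 1 = 2$)
$y{\left(S \right)} = S \left(3 + S\right)$ ($y{\left(S \right)} = \left(3 + S\right) S = S \left(3 + S\right)$)
$h{\left(A \right)} = -30$ ($h{\left(A \right)} = 2 \left(3 + 2\right) \left(2 - 5\right) = 2 \cdot 5 \left(-3\right) = 10 \left(-3\right) = -30$)
$j{\left(k \right)} = - \frac{k}{30}$ ($j{\left(k \right)} = \frac{k}{-30} = k \left(- \frac{1}{30}\right) = - \frac{k}{30}$)
$M - j{\left(-2 \right)} = -25529 - \left(- \frac{1}{30}\right) \left(-2\right) = -25529 - \frac{1}{15} = - \frac{382936}{15}$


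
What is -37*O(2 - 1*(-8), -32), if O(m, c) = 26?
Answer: -962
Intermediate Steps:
-37*O(2 - 1*(-8), -32) = -37*26 = -962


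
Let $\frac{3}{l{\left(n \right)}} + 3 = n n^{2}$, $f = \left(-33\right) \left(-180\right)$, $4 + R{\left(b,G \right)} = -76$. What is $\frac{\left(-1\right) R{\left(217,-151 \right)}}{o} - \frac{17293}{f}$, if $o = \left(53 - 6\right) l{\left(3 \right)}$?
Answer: $\frac{2988829}{279180} \approx 10.706$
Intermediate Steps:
$R{\left(b,G \right)} = -80$ ($R{\left(b,G \right)} = -4 - 76 = -80$)
$f = 5940$
$l{\left(n \right)} = \frac{3}{-3 + n^{3}}$ ($l{\left(n \right)} = \frac{3}{-3 + n n^{2}} = \frac{3}{-3 + n^{3}}$)
$o = \frac{47}{8}$ ($o = \left(53 - 6\right) \frac{3}{-3 + 3^{3}} = 47 \frac{3}{-3 + 27} = 47 \cdot \frac{3}{24} = 47 \cdot 3 \cdot \frac{1}{24} = 47 \cdot \frac{1}{8} = \frac{47}{8} \approx 5.875$)
$\frac{\left(-1\right) R{\left(217,-151 \right)}}{o} - \frac{17293}{f} = \frac{\left(-1\right) \left(-80\right)}{\frac{47}{8}} - \frac{17293}{5940} = 80 \cdot \frac{8}{47} - \frac{17293}{5940} = \frac{640}{47} - \frac{17293}{5940} = \frac{2988829}{279180}$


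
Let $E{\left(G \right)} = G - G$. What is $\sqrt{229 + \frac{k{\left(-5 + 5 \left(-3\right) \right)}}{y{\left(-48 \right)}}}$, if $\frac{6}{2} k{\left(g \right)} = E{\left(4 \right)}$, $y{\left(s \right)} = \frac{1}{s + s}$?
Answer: $\sqrt{229} \approx 15.133$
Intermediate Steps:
$y{\left(s \right)} = \frac{1}{2 s}$
$E{\left(G \right)} = 0$
$k{\left(g \right)} = 0$ ($k{\left(g \right)} = \frac{1}{3} \cdot 0 = 0$)
$\sqrt{229 + \frac{k{\left(-5 + 5 \left(-3\right) \right)}}{y{\left(-48 \right)}}} = \sqrt{229 + \frac{0}{\frac{1}{2} \frac{1}{-48}}} = \sqrt{229 + \frac{0}{\frac{1}{2} \left(- \frac{1}{48}\right)}} = \sqrt{229 + \frac{0}{- \frac{1}{96}}} = \sqrt{229 + 0 \left(-96\right)} = \sqrt{229 + 0} = \sqrt{229}$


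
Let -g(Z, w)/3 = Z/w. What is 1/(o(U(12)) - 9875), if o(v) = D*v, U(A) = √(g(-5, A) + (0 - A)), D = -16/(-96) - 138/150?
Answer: -888750000/8776406799067 + 33900*I*√43/8776406799067 ≈ -0.00010127 + 2.5329e-8*I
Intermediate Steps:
D = -113/150 (D = -16*(-1/96) - 138*1/150 = ⅙ - 23/25 = -113/150 ≈ -0.75333)
g(Z, w) = -3*Z/w
U(A) = √(-A + 15/A) (U(A) = √(-3*(-5)/A + (0 - A)) = √(15/A - A) = √(-A + 15/A))
o(v) = -113*v/150
1/(o(U(12)) - 9875) = 1/(-113*√(-1*12 + 15/12)/150 - 9875) = 1/(-113*√(-12 + 15*(1/12))/150 - 9875) = 1/(-113*√(-12 + 5/4)/150 - 9875) = 1/(-113*I*√43/300 - 9875) = 1/(-9875 - 113*I*√43/300)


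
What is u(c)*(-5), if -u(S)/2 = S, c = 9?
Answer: 90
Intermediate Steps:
u(S) = -2*S
u(c)*(-5) = -2*9*(-5) = -18*(-5) = 90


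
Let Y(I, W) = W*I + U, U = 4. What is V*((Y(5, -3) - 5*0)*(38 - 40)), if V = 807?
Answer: 17754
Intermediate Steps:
Y(I, W) = 4 + I*W (Y(I, W) = W*I + 4 = I*W + 4 = 4 + I*W)
V*((Y(5, -3) - 5*0)*(38 - 40)) = 807*(((4 + 5*(-3)) - 5*0)*(38 - 40)) = 807*(((4 - 15) + 0)*(-2)) = 807*((-11 + 0)*(-2)) = 807*(-11*(-2)) = 807*22 = 17754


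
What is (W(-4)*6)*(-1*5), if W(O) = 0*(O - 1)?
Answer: 0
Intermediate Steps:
W(O) = 0 (W(O) = 0*(-1 + O) = 0)
(W(-4)*6)*(-1*5) = (0*6)*(-1*5) = 0*(-5) = 0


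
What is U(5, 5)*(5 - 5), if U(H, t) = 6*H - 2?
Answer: 0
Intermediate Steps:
U(H, t) = -2 + 6*H
U(5, 5)*(5 - 5) = (-2 + 6*5)*(5 - 5) = (-2 + 30)*0 = 28*0 = 0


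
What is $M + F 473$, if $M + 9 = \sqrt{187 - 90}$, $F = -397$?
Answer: $-187790 + \sqrt{97} \approx -1.8778 \cdot 10^{5}$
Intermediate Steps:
$M = -9 + \sqrt{97}$ ($M = -9 + \sqrt{187 - 90} = -9 + \sqrt{97} \approx 0.84886$)
$M + F 473 = \left(-9 + \sqrt{97}\right) - 187781 = -187790 + \sqrt{97}$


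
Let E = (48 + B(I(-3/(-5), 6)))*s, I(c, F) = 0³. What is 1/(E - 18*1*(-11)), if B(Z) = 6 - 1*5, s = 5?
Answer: 1/443 ≈ 0.0022573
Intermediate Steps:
I(c, F) = 0
B(Z) = 1 (B(Z) = 6 - 5 = 1)
E = 245 (E = (48 + 1)*5 = 49*5 = 245)
1/(E - 18*1*(-11)) = 1/(245 - 18*1*(-11)) = 1/(245 - 18*(-11)) = 1/(245 + 198) = 1/443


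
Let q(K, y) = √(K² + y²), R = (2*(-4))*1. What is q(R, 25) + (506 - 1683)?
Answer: -1177 + √689 ≈ -1150.8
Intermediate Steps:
R = -8 (R = -8*1 = -8)
q(R, 25) + (506 - 1683) = √((-8)² + 25²) + (506 - 1683) = √(64 + 625) - 1177 = √689 - 1177 = -1177 + √689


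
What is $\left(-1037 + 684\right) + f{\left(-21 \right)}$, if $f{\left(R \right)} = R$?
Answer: $-374$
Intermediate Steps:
$\left(-1037 + 684\right) + f{\left(-21 \right)} = \left(-1037 + 684\right) - 21 = -353 - 21 = -374$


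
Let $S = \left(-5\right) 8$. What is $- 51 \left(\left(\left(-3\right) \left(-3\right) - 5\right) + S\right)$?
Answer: $1836$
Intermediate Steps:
$S = -40$
$- 51 \left(\left(\left(-3\right) \left(-3\right) - 5\right) + S\right) = - 51 \left(\left(\left(-3\right) \left(-3\right) - 5\right) - 40\right) = - 51 \left(\left(9 - 5\right) - 40\right) = - 51 \left(4 - 40\right) = \left(-51\right) \left(-36\right) = 1836$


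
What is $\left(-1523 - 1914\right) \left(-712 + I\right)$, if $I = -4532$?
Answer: $18023628$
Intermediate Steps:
$\left(-1523 - 1914\right) \left(-712 + I\right) = \left(-1523 - 1914\right) \left(-712 - 4532\right) = \left(-1523 - 1914\right) \left(-5244\right) = \left(-3437\right) \left(-5244\right) = 18023628$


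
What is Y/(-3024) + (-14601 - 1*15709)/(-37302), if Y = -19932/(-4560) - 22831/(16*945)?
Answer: 4383448307041/5400923754240 ≈ 0.81161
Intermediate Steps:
Y = 821927/287280 (Y = -19932*(-1/4560) - 22831/15120 = 1661/380 - 22831*1/15120 = 1661/380 - 22831/15120 = 821927/287280 ≈ 2.8611)
Y/(-3024) + (-14601 - 1*15709)/(-37302) = (821927/287280)/(-3024) + (-14601 - 1*15709)/(-37302) = (821927/287280)*(-1/3024) + (-14601 - 15709)*(-1/37302) = -821927/868734720 - 30310*(-1/37302) = -821927/868734720 + 15155/18651 = 4383448307041/5400923754240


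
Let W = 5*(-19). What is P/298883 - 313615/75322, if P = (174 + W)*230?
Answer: -7105045485/1731728102 ≈ -4.1029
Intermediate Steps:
W = -95
P = 18170 (P = (174 - 95)*230 = 79*230 = 18170)
P/298883 - 313615/75322 = 18170/298883 - 313615/75322 = -7105045485/1731728102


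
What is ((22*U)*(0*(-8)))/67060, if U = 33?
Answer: 0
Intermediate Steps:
((22*U)*(0*(-8)))/67060 = ((22*33)*(0*(-8)))/67060 = (726*0)*(1/67060) = 0*(1/67060) = 0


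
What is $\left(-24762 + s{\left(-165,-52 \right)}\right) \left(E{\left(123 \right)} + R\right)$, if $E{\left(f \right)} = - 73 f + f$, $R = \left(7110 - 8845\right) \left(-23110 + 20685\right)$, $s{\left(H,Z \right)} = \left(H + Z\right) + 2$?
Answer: $-104866409063$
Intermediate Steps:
$s{\left(H,Z \right)} = 2 + H + Z$
$R = 4207375$ ($R = \left(-1735\right) \left(-2425\right) = 4207375$)
$E{\left(f \right)} = - 72 f$
$\left(-24762 + s{\left(-165,-52 \right)}\right) \left(E{\left(123 \right)} + R\right) = \left(-24762 - 215\right) \left(\left(-72\right) 123 + 4207375\right) = \left(-24762 - 215\right) \left(-8856 + 4207375\right) = \left(-24977\right) 4198519 = -104866409063$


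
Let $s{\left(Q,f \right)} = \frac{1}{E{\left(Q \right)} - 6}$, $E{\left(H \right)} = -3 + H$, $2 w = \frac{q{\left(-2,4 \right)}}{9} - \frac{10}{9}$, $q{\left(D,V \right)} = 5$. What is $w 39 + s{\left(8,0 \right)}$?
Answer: $- \frac{71}{6} \approx -11.833$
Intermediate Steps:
$w = - \frac{5}{18}$ ($w = \frac{\frac{5}{9} - \frac{10}{9}}{2} = \frac{1}{2} \left(- \frac{5}{9}\right) = - \frac{5}{18} \approx -0.27778$)
$s{\left(Q,f \right)} = \frac{1}{-9 + Q}$ ($s{\left(Q,f \right)} = \frac{1}{\left(-3 + Q\right) - 6} = \frac{1}{-9 + Q}$)
$w 39 + s{\left(8,0 \right)} = \left(- \frac{5}{18}\right) 39 + \frac{1}{-9 + 8} = - \frac{65}{6} + \frac{1}{-1} = - \frac{65}{6} - 1 = - \frac{71}{6}$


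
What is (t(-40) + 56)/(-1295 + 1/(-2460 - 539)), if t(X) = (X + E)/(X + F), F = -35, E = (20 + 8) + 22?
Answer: -1256581/29127795 ≈ -0.043140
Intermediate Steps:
E = 50 (E = 28 + 22 = 50)
t(X) = (50 + X)/(-35 + X) (t(X) = (X + 50)/(X - 35) = (50 + X)/(-35 + X))
(t(-40) + 56)/(-1295 + 1/(-2460 - 539)) = ((50 - 40)/(-35 - 40) + 56)/(-1295 + 1/(-2460 - 539)) = (10/(-75) + 56)/(-1295 + 1/(-2999)) = (-1/75*10 + 56)/(-1295 - 1/2999) = (-2/15 + 56)/(-3883706/2999) = (838/15)*(-2999/3883706) = -1256581/29127795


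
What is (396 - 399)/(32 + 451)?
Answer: -1/161 ≈ -0.0062112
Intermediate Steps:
(396 - 399)/(32 + 451) = -3/483 = -3*1/483 = -1/161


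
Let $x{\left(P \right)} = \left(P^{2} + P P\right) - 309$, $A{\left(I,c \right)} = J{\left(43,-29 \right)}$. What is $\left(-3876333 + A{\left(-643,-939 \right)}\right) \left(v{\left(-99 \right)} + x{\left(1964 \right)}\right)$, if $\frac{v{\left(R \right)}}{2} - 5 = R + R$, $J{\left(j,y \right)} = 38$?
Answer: $-29901340371615$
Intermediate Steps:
$A{\left(I,c \right)} = 38$
$v{\left(R \right)} = 10 + 4 R$ ($v{\left(R \right)} = 10 + 2 \left(R + R\right) = 10 + 2 \cdot 2 R = 10 + 4 R$)
$x{\left(P \right)} = -309 + 2 P^{2}$ ($x{\left(P \right)} = \left(P^{2} + P^{2}\right) - 309 = 2 P^{2} - 309 = -309 + 2 P^{2}$)
$\left(-3876333 + A{\left(-643,-939 \right)}\right) \left(v{\left(-99 \right)} + x{\left(1964 \right)}\right) = \left(-3876333 + 38\right) \left(\left(10 + 4 \left(-99\right)\right) - \left(309 - 2 \cdot 1964^{2}\right)\right) = - 3876295 \left(\left(10 - 396\right) + \left(-309 + 2 \cdot 3857296\right)\right) = - 3876295 \left(-386 + \left(-309 + 7714592\right)\right) = - 3876295 \left(-386 + 7714283\right) = \left(-3876295\right) 7713897 = -29901340371615$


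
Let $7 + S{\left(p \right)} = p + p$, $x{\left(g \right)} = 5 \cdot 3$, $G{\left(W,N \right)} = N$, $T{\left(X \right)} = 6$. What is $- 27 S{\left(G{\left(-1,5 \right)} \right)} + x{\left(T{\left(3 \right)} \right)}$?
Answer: $-66$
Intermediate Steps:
$x{\left(g \right)} = 15$
$S{\left(p \right)} = -7 + 2 p$ ($S{\left(p \right)} = -7 + \left(p + p\right) = -7 + 2 p$)
$- 27 S{\left(G{\left(-1,5 \right)} \right)} + x{\left(T{\left(3 \right)} \right)} = - 27 \left(-7 + 2 \cdot 5\right) + 15 = - 27 \left(-7 + 10\right) + 15 = \left(-27\right) 3 + 15 = -81 + 15 = -66$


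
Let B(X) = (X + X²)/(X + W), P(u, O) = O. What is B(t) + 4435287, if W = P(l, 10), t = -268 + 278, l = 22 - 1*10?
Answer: 8870585/2 ≈ 4.4353e+6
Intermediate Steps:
l = 12 (l = 22 - 10 = 12)
t = 10
W = 10
B(X) = (X + X²)/(10 + X) (B(X) = (X + X²)/(X + 10) = (X + X²)/(10 + X))
B(t) + 4435287 = 10*(1 + 10)/(10 + 10) + 4435287 = 10*11/20 + 4435287 = 10*(1/20)*11 + 4435287 = 11/2 + 4435287 = 8870585/2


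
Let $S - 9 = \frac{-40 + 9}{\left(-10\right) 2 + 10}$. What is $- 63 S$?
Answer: $- \frac{7623}{10} \approx -762.3$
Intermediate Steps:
$S = \frac{121}{10}$ ($S = 9 + \frac{-40 + 9}{\left(-10\right) 2 + 10} = 9 - \frac{31}{-20 + 10} = 9 - \frac{31}{-10} = 9 - - \frac{31}{10} = 9 + \frac{31}{10} = \frac{121}{10} \approx 12.1$)
$- 63 S = \left(-63\right) \frac{121}{10} = - \frac{7623}{10}$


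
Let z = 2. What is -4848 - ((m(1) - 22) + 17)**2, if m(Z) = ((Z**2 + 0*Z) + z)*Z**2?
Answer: -4852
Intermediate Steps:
m(Z) = Z**2*(2 + Z**2) (m(Z) = ((Z**2 + 0*Z) + 2)*Z**2 = ((Z**2 + 0) + 2)*Z**2 = (Z**2 + 2)*Z**2 = (2 + Z**2)*Z**2 = Z**2*(2 + Z**2))
-4848 - ((m(1) - 22) + 17)**2 = -4848 - ((1**2*(2 + 1**2) - 22) + 17)**2 = -4848 - ((1*(2 + 1) - 22) + 17)**2 = -4848 - ((1*3 - 22) + 17)**2 = -4848 - ((3 - 22) + 17)**2 = -4848 - (-19 + 17)**2 = -4848 - 1*(-2)**2 = -4848 - 1*4 = -4848 - 4 = -4852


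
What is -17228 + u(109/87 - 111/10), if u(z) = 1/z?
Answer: -147593146/8567 ≈ -17228.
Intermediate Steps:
-17228 + u(109/87 - 111/10) = -17228 + 1/(109/87 - 111/10) = -17228 + 1/(-8567/870) = -17228 - 870/8567 = -147593146/8567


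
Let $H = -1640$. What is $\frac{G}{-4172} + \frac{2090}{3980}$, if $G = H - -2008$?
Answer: $\frac{181371}{415114} \approx 0.43692$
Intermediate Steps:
$G = 368$ ($G = -1640 - -2008 = -1640 + 2008 = 368$)
$\frac{G}{-4172} + \frac{2090}{3980} = \frac{368}{-4172} + \frac{2090}{3980} = 368 \left(- \frac{1}{4172}\right) + 2090 \cdot \frac{1}{3980} = - \frac{92}{1043} + \frac{209}{398} = \frac{181371}{415114}$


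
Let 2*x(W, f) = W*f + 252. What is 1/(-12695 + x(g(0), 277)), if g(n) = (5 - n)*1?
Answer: -2/23753 ≈ -8.4200e-5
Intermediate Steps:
g(n) = 5 - n
x(W, f) = 126 + W*f/2 (x(W, f) = (W*f + 252)/2 = (252 + W*f)/2 = 126 + W*f/2)
1/(-12695 + x(g(0), 277)) = 1/(-12695 + (126 + (1/2)*(5 - 1*0)*277)) = 1/(-12695 + (126 + (1/2)*(5 + 0)*277)) = 1/(-12695 + (126 + (1/2)*5*277)) = 1/(-12695 + (126 + 1385/2)) = 1/(-12695 + 1637/2) = 1/(-23753/2) = -2/23753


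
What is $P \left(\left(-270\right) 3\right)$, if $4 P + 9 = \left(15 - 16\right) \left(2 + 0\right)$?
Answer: $\frac{4455}{2} \approx 2227.5$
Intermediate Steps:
$P = - \frac{11}{4}$ ($P = - \frac{9}{4} + \frac{\left(15 - 16\right) \left(2 + 0\right)}{4} = - \frac{9}{4} + \frac{\left(-1\right) 2}{4} = - \frac{9}{4} + \frac{1}{4} \left(-2\right) = - \frac{9}{4} - \frac{1}{2} = - \frac{11}{4} \approx -2.75$)
$P \left(\left(-270\right) 3\right) = - \frac{11 \left(\left(-270\right) 3\right)}{4} = \left(- \frac{11}{4}\right) \left(-810\right) = \frac{4455}{2}$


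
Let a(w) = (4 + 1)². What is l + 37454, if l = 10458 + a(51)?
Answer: 47937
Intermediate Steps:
a(w) = 25 (a(w) = 5² = 25)
l = 10483 (l = 10458 + 25 = 10483)
l + 37454 = 10483 + 37454 = 47937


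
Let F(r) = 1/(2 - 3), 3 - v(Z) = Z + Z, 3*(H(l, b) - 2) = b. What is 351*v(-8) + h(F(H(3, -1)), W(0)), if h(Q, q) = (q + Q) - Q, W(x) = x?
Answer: 6669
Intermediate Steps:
H(l, b) = 2 + b/3
v(Z) = 3 - 2*Z (v(Z) = 3 - (Z + Z) = 3 - 2*Z)
F(r) = -1 (F(r) = 1/(-1) = -1)
h(Q, q) = q (h(Q, q) = (Q + q) - Q = q)
351*v(-8) + h(F(H(3, -1)), W(0)) = 351*(3 - 2*(-8)) + 0 = 351*(3 + 16) + 0 = 351*19 + 0 = 6669 + 0 = 6669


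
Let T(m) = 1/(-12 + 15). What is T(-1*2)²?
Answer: ⅑ ≈ 0.11111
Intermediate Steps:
T(m) = ⅓ (T(m) = 1/3 = ⅓)
T(-1*2)² = (⅓)² = ⅑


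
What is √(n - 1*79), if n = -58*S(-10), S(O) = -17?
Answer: √907 ≈ 30.116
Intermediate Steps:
n = 986 (n = -58*(-17) = 986)
√(n - 1*79) = √(986 - 1*79) = √(986 - 79) = √907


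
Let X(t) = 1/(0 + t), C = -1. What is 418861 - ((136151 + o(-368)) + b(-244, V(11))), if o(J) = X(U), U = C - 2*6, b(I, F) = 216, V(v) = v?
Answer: 3672423/13 ≈ 2.8249e+5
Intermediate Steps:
U = -13 (U = -1 - 2*6 = -1 - 12 = -13)
X(t) = 1/t
o(J) = -1/13 (o(J) = 1/(-13) = -1/13)
418861 - ((136151 + o(-368)) + b(-244, V(11))) = 418861 - ((136151 - 1/13) + 216) = 418861 - (1769962/13 + 216) = 418861 - 1*1772770/13 = 418861 - 1772770/13 = 3672423/13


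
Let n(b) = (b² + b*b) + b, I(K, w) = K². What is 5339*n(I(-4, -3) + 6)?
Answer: 5285610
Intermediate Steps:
n(b) = b + 2*b² (n(b) = (b² + b²) + b = 2*b² + b = b + 2*b²)
5339*n(I(-4, -3) + 6) = 5339*(((-4)² + 6)*(1 + 2*((-4)² + 6))) = 5339*((16 + 6)*(1 + 2*(16 + 6))) = 5339*(22*(1 + 2*22)) = 5339*(22*(1 + 44)) = 5339*(22*45) = 5339*990 = 5285610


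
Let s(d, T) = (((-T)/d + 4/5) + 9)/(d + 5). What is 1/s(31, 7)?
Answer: 1395/371 ≈ 3.7601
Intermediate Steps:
s(d, T) = (49/5 - T/d)/(5 + d) (s(d, T) = ((-T/d + 4*(⅕)) + 9)/(5 + d) = ((-T/d + ⅘) + 9)/(5 + d) = ((⅘ - T/d) + 9)/(5 + d) = (49/5 - T/d)/(5 + d))
1/s(31, 7) = 1/((-1*7 + (49/5)*31)/(31*(5 + 31))) = 1/((1/31)*(-7 + 1519/5)/36) = 1/((1/31)*(1/36)*(1484/5)) = 1/(371/1395) = 1395/371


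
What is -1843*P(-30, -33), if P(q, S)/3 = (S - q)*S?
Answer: -547371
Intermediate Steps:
P(q, S) = 3*S*(S - q) (P(q, S) = 3*((S - q)*S) = 3*(S*(S - q)) = 3*S*(S - q))
-1843*P(-30, -33) = -5529*(-33)*(-33 - 1*(-30)) = -5529*(-33)*(-33 + 30) = -5529*(-33)*(-3) = -1843*297 = -547371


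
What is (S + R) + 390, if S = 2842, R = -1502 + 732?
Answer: 2462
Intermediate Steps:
R = -770
(S + R) + 390 = (2842 - 770) + 390 = 2072 + 390 = 2462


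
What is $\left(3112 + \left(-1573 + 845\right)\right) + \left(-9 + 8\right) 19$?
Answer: $2365$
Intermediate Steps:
$\left(3112 + \left(-1573 + 845\right)\right) + \left(-9 + 8\right) 19 = \left(3112 - 728\right) - 19 = 2384 - 19 = 2365$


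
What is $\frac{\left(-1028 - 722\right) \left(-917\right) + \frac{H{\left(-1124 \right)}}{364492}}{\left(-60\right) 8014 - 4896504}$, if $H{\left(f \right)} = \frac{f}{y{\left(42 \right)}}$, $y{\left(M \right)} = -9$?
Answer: $- \frac{1316066708531}{4409997455808} \approx -0.29843$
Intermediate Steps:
$H{\left(f \right)} = - \frac{f}{9}$ ($H{\left(f \right)} = \frac{f}{-9} = f \left(- \frac{1}{9}\right) = - \frac{f}{9}$)
$\frac{\left(-1028 - 722\right) \left(-917\right) + \frac{H{\left(-1124 \right)}}{364492}}{\left(-60\right) 8014 - 4896504} = \frac{\left(-1028 - 722\right) \left(-917\right) + \frac{\left(- \frac{1}{9}\right) \left(-1124\right)}{364492}}{\left(-60\right) 8014 - 4896504} = \frac{\left(-1750\right) \left(-917\right) + \frac{1124}{9} \cdot \frac{1}{364492}}{-480840 - 4896504} = \frac{1604750 + \frac{281}{820107}}{-5377344} = \frac{1316066708531}{820107} \left(- \frac{1}{5377344}\right) = - \frac{1316066708531}{4409997455808}$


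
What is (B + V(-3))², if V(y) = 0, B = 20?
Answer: 400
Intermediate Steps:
(B + V(-3))² = (20 + 0)² = 20² = 400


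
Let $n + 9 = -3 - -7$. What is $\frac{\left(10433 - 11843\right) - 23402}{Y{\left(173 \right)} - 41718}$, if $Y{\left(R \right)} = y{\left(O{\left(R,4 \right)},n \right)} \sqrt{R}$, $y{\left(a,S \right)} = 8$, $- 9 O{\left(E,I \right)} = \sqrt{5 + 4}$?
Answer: $\frac{258776754}{435095113} + \frac{49624 \sqrt{173}}{435095113} \approx 0.59626$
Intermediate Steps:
$O{\left(E,I \right)} = - \frac{1}{3}$ ($O{\left(E,I \right)} = - \frac{\sqrt{5 + 4}}{9} = - \frac{\sqrt{9}}{9} = \left(- \frac{1}{9}\right) 3 = - \frac{1}{3}$)
$n = -5$ ($n = -9 - -4 = -9 + \left(-3 + 7\right) = -9 + 4 = -5$)
$Y{\left(R \right)} = 8 \sqrt{R}$
$\frac{\left(10433 - 11843\right) - 23402}{Y{\left(173 \right)} - 41718} = \frac{\left(10433 - 11843\right) - 23402}{8 \sqrt{173} - 41718} = \frac{\left(10433 - 11843\right) - 23402}{-41718 + 8 \sqrt{173}} = \frac{-1410 - 23402}{-41718 + 8 \sqrt{173}} = - \frac{24812}{-41718 + 8 \sqrt{173}}$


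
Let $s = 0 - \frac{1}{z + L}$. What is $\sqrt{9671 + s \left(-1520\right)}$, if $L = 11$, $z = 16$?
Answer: $\frac{\sqrt{787911}}{9} \approx 98.627$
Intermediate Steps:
$s = - \frac{1}{27}$ ($s = 0 - \frac{1}{16 + 11} = 0 - \frac{1}{27} = - \frac{1}{27} \approx -0.037037$)
$\sqrt{9671 + s \left(-1520\right)} = \sqrt{9671 - - \frac{1520}{27}} = \sqrt{9671 + \frac{1520}{27}} = \sqrt{\frac{262637}{27}} = \frac{\sqrt{787911}}{9}$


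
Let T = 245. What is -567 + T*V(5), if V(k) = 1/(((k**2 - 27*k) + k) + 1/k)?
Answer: -298333/524 ≈ -569.34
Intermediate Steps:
V(k) = 1/(1/k + k**2 - 26*k) (V(k) = 1/((k**2 - 26*k) + 1/k) = 1/(1/k + k**2 - 26*k))
-567 + T*V(5) = -567 + 245*(5/(1 + 5**3 - 26*5**2)) = -567 + 245*(5/(1 + 125 - 26*25)) = -567 + 245*(5/(1 + 125 - 650)) = -567 + 245*(5/(-524)) = -567 + 245*(5*(-1/524)) = -567 + 245*(-5/524) = -567 - 1225/524 = -298333/524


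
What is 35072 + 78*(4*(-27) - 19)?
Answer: 25166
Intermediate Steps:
35072 + 78*(4*(-27) - 19) = 35072 + 78*(-108 - 19) = 35072 + 78*(-127) = 35072 - 9906 = 25166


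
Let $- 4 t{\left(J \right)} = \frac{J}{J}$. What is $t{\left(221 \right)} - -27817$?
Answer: $\frac{111267}{4} \approx 27817.0$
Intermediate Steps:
$t{\left(J \right)} = - \frac{1}{4}$ ($t{\left(J \right)} = - \frac{J \frac{1}{J}}{4} = \left(- \frac{1}{4}\right) 1 = - \frac{1}{4}$)
$t{\left(221 \right)} - -27817 = - \frac{1}{4} - -27817 = - \frac{1}{4} + 27817 = \frac{111267}{4}$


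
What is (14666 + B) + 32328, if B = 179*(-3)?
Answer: 46457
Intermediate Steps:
B = -537
(14666 + B) + 32328 = (14666 - 537) + 32328 = 14129 + 32328 = 46457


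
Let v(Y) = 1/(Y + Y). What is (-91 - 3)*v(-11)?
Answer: 47/11 ≈ 4.2727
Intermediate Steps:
v(Y) = 1/(2*Y)
(-91 - 3)*v(-11) = (-91 - 3)*((½)/(-11)) = -47*(-1)/11 = -94*(-1/22) = 47/11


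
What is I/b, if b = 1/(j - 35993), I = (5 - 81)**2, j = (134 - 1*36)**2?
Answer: -152422864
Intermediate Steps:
j = 9604 (j = (134 - 36)**2 = 98**2 = 9604)
I = 5776 (I = (-76)**2 = 5776)
b = -1/26389 (b = 1/(9604 - 35993) = 1/(-26389) = -1/26389 ≈ -3.7895e-5)
I/b = 5776/(-1/26389) = 5776*(-26389) = -152422864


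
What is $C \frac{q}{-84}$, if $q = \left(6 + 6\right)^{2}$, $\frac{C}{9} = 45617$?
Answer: $- \frac{4926636}{7} \approx -7.0381 \cdot 10^{5}$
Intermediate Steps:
$C = 410553$ ($C = 9 \cdot 45617 = 410553$)
$q = 144$ ($q = 12^{2} = 144$)
$C \frac{q}{-84} = 410553 \frac{144}{-84} = 410553 \cdot 144 \left(- \frac{1}{84}\right) = 410553 \left(- \frac{12}{7}\right) = - \frac{4926636}{7}$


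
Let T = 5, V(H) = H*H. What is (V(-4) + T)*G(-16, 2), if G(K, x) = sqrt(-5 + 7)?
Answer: 21*sqrt(2) ≈ 29.698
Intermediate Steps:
V(H) = H**2
G(K, x) = sqrt(2)
(V(-4) + T)*G(-16, 2) = ((-4)**2 + 5)*sqrt(2) = (16 + 5)*sqrt(2) = 21*sqrt(2)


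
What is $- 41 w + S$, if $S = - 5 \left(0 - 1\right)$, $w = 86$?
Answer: $-3521$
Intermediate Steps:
$S = 5$ ($S = \left(-5\right) \left(-1\right) = 5$)
$- 41 w + S = \left(-41\right) 86 + 5 = -3526 + 5 = -3521$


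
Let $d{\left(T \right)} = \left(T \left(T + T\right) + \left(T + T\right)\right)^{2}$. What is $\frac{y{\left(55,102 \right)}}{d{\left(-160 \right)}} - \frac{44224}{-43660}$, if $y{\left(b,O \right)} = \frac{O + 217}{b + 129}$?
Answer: $\frac{1053270824099897}{1039838190796800} \approx 1.0129$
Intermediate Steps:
$y{\left(b,O \right)} = \frac{217 + O}{129 + b}$
$d{\left(T \right)} = \left(2 T + 2 T^{2}\right)^{2}$ ($d{\left(T \right)} = \left(T 2 T + 2 T\right)^{2} = \left(2 T^{2} + 2 T\right)^{2} = \left(2 T + 2 T^{2}\right)^{2}$)
$\frac{y{\left(55,102 \right)}}{d{\left(-160 \right)}} - \frac{44224}{-43660} = \frac{\frac{1}{129 + 55} \left(217 + 102\right)}{4 \left(-160\right)^{2} \left(1 - 160\right)^{2}} - \frac{44224}{-43660} = \frac{\frac{1}{184} \cdot 319}{4 \cdot 25600 \left(-159\right)^{2}} - - \frac{11056}{10915} = \frac{\frac{1}{184} \cdot 319}{4 \cdot 25600 \cdot 25281} + \frac{11056}{10915} = \frac{319}{184 \cdot 2588774400} + \frac{11056}{10915} = \frac{319}{184} \cdot \frac{1}{2588774400} + \frac{11056}{10915} = \frac{319}{476334489600} + \frac{11056}{10915} = \frac{1053270824099897}{1039838190796800}$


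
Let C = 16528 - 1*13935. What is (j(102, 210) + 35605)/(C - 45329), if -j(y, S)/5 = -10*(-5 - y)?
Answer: -30255/42736 ≈ -0.70795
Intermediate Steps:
j(y, S) = -250 - 50*y (j(y, S) = -(-50)*(-5 - y) = -5*(50 + 10*y) = -250 - 50*y)
C = 2593 (C = 16528 - 13935 = 2593)
(j(102, 210) + 35605)/(C - 45329) = ((-250 - 50*102) + 35605)/(2593 - 45329) = ((-250 - 5100) + 35605)/(-42736) = (-5350 + 35605)*(-1/42736) = 30255*(-1/42736) = -30255/42736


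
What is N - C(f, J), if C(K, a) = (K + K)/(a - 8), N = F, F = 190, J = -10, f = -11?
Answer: 1699/9 ≈ 188.78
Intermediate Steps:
N = 190
C(K, a) = 2*K/(-8 + a) (C(K, a) = (2*K)/(-8 + a) = 2*K/(-8 + a))
N - C(f, J) = 190 - 2*(-11)/(-8 - 10) = 190 - 2*(-11)/(-18) = 190 - 2*(-11)*(-1)/18 = 190 - 1*11/9 = 190 - 11/9 = 1699/9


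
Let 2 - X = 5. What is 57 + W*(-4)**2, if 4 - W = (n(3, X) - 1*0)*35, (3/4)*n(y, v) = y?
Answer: -2119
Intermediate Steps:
X = -3 (X = 2 - 1*5 = 2 - 5 = -3)
n(y, v) = 4*y/3
W = -136 (W = 4 - ((4/3)*3 - 1*0)*35 = 4 - (4 + 0)*35 = 4 - 4*35 = 4 - 1*140 = 4 - 140 = -136)
57 + W*(-4)**2 = 57 - 136*(-4)**2 = 57 - 136*16 = 57 - 2176 = -2119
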